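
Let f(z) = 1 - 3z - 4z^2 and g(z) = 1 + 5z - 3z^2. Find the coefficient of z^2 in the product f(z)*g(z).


Step 1: z^2 term in f*g comes from: (1)*(-3z^2) + (-3z)*(5z) + (-4z^2)*(1)
Step 2: = -3 - 15 - 4
Step 3: = -22

-22


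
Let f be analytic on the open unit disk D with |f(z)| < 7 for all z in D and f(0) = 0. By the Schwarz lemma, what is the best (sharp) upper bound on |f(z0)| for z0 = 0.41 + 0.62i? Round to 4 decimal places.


Step 1: g = f/7 maps D -> D with g(0) = 0, so by the Schwarz lemma |g(z)| <= |z|, i.e. |f(z)| <= 7|z|; this is sharp (f(z) = 7z).
Step 2: |z0|^2 = 0.41^2 + 0.62^2 = 0.5525
Step 3: |z0| = sqrt(0.5525) = 0.743303
Step 4: Best bound = 7 * |z0| = 7 * 0.743303 = 5.2031

5.2031


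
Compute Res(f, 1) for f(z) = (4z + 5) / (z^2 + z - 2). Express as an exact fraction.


Step 1: Q(z) = z^2 + z - 2 = (z - 1)(z + 2)
Step 2: Q'(z) = 2z + 1
Step 3: Q'(1) = 3, P(1) = 9
Step 4: Res = P(1)/Q'(1) = 9/3 = 3

3


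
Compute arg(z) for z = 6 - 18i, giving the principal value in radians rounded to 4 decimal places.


Step 1: z = 6 - 18i
Step 2: arg(z) = atan2(-18, 6)
Step 3: arg(z) = -1.249

-1.249


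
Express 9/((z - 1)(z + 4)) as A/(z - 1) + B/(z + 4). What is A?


Step 1: Multiply both sides by (z - 1) and set z = 1
Step 2: A = 9 / (1 + 4)
Step 3: A = 9 / 5
Step 4: A = 9/5

9/5


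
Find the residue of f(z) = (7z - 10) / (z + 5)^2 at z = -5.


Step 1: Pole of order 2 at z = -5
Step 2: Res = lim d/dz [(z + 5)^2 * f(z)] as z -> -5
Step 3: (z + 5)^2 * f(z) = 7z - 10
Step 4: d/dz[7z - 10] = 7

7


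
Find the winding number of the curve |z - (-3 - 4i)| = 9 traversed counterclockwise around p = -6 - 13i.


Step 1: Center c = (-3, -4), radius = 9
Step 2: |p - c|^2 = (-3)^2 + (-9)^2 = 90
Step 3: r^2 = 81
Step 4: |p-c| > r so winding number = 0

0


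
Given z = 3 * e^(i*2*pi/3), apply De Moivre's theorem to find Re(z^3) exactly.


Step 1: By De Moivre's theorem, z^3 = 3^3 * e^(i*3*2*pi/3) = 27 * (cos(2*pi) + i*sin(2*pi))
Step 2: |z|^3 = 3^3 = 27
Step 3: Reduce the angle mod 2*pi: 2*pi - 2*pi = 0
Step 4: cos(0) = 1
Step 5: Re(z^3) = 27 * 1 = 27

27


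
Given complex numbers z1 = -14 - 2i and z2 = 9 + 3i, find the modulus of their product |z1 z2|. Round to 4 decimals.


Step 1: |z1| = sqrt((-14)^2 + (-2)^2) = sqrt(200)
Step 2: |z2| = sqrt(9^2 + 3^2) = sqrt(90)
Step 3: |z1*z2| = |z1|*|z2| = sqrt(200) * sqrt(90) = sqrt(200 * 90) = sqrt(18000)
Step 4: = 134.1641

134.1641


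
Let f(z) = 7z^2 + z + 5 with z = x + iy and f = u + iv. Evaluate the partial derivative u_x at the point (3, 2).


Step 1: f(z) = 7(x+iy)^2 + (x+iy) + 5
Step 2: u = 7(x^2 - y^2) + x + 5
Step 3: u_x = 14x + 1
Step 4: At (3, 2): u_x = 42 + 1 = 43

43


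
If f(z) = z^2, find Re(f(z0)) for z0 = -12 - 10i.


Step 1: z0 = -12 - 10i
Step 2: z0^2 = (-12)^2 - (-10)^2 + 240i
Step 3: real part = 144 - 100 = 44

44


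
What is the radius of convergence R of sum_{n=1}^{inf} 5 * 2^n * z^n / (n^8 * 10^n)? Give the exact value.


Step 1: General term a_n = 5 * 2^n / (n^8 * 10^n)
Step 2: By the root test, |a_n|^(1/n) = 5^(1/n) * 2 / (n^(8/n) * 10) -> 2/10 as n -> infinity (since 5^(1/n) -> 1 and n^(8/n) -> 1)
Step 3: R = 1/lim|a_n|^(1/n) = 10/2 = 5

5


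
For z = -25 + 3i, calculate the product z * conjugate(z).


Step 1: conj(z) = -25 - 3i
Step 2: z * conj(z) = (-25)^2 + 3^2
Step 3: = 625 + 9 = 634

634


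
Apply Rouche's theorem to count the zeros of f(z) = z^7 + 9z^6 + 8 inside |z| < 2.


Step 1: On |z| = 2 the three terms have sizes |z^7| = 2^7 = 128, |9z^6| = 9*2^6 = 576, |8| = 8
Step 2: The dominant term is g(z) = 9z^6; let h(z) = z^7 + 8 so f = g + h
Step 3: On |z| = 2: |g| = 576 and |h| <= 128 + 8 = 136
Step 4: Since 576 > 136, |h| < |g| on |z| = 2, so by Rouche f has the same number of zeros as g inside |z| < 2
Step 5: g(z) = 9z^6 has 6 zeros (at the origin, multiplicity 6) inside |z| < 2. Answer = 6

6


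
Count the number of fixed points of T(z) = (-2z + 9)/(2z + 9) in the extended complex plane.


Step 1: Fixed points satisfy T(z) = z
Step 2: 2z^2 + 11z - 9 = 0
Step 3: Discriminant = 11^2 - 4*2*(-9) = 193
Step 4: Number of fixed points = 2

2


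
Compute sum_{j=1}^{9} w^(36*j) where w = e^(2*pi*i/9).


Step 1: The sum sum_{j=1}^{n} w^(k*j) equals n if n | k, else 0.
Step 2: Here n = 9, k = 36
Step 3: Does n divide k? 9 | 36 -> True
Step 4: Sum = 9

9


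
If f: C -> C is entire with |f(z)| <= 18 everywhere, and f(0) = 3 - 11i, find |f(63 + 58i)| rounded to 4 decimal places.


Step 1: By Liouville's theorem, a bounded entire function is constant.
Step 2: f(z) = f(0) = 3 - 11i for all z.
Step 3: |f(w)| = |3 - 11i| = sqrt(9 + 121)
Step 4: = 11.4018

11.4018


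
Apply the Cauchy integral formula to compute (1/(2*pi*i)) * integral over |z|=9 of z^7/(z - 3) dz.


Step 1: f(z) = z^7, a = 3 is inside |z| = 9
Step 2: By Cauchy integral formula: (1/(2pi*i)) * integral = f(a)
Step 3: f(3) = 3^7 = 2187

2187


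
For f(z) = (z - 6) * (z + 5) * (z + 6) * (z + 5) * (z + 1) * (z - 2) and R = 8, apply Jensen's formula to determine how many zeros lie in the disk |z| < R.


Jensen's formula: (1/2pi)*integral log|f(Re^it)|dt = log|f(0)| + sum_{|a_k|<R} log(R/|a_k|)
Step 1: f(0) = (-6) * 5 * 6 * 5 * 1 * (-2) = 1800
Step 2: log|f(0)| = log|6| + log|-5| + log|-6| + log|-5| + log|-1| + log|2| = 7.4955
Step 3: Zeros inside |z| < 8: 6, -5, -6, -5, -1, 2
Step 4: Jensen sum = log(8/6) + log(8/5) + log(8/6) + log(8/5) + log(8/1) + log(8/2) = 4.9811
Step 5: n(R) = number of terms in the Jensen sum = count of zeros inside |z| < 8 = 6

6


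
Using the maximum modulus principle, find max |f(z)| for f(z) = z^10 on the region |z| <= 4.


Step 1: On |z| = 4, |f(z)| = |z|^10 = 4^10
Step 2: By maximum modulus principle, maximum is on boundary.
Step 3: Maximum = 1048576 = 1048576

1048576


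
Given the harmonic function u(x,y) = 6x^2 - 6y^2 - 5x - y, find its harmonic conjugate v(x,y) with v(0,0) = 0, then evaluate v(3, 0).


Step 1: v_x = -u_y = 12y + 1
Step 2: v_y = u_x = 12x - 5
Step 3: v = 12xy + x - 5y + C
Step 4: v(0,0) = 0 => C = 0
Step 5: v(3, 0) = 3

3


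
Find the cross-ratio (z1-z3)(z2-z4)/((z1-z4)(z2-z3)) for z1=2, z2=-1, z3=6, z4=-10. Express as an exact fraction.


Step 1: (z1-z3)(z2-z4) = (-4) * 9 = -36
Step 2: (z1-z4)(z2-z3) = 12 * (-7) = -84
Step 3: Cross-ratio = 36/84 = 3/7

3/7


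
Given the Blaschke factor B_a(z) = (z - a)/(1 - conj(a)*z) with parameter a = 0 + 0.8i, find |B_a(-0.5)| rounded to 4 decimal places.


Step 1: Numerator z0 - a = -0.5 - (0 + 0.8i) = -0.5 - 0.8i
Step 2: Denominator 1 - conj(a)*z0 = 1 - (0 - 0.8i)*(-0.5) = 1 - 0.4i
Step 3: |z0 - a|^2 = (-0.5)^2 + (-0.8)^2 = 0.89; |1 - conj(a)*z0|^2 = 1^2 + (-0.4)^2 = 1.16
Step 4: |B_a(-0.5)| = sqrt(0.89 / 1.16) = sqrt(0.767241)
Step 5: = 0.8759

0.8759


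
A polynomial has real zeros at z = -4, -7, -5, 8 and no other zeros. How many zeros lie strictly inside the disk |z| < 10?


Step 1: Check each root:
  z = -4: |-4| = 4 < 10
  z = -7: |-7| = 7 < 10
  z = -5: |-5| = 5 < 10
  z = 8: |8| = 8 < 10
Step 2: Count = 4

4


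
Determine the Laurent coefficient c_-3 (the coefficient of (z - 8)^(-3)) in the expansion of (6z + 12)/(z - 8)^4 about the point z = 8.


Step 1: Write the numerator in powers of (z - 8): 6z + 12 = 6(z - 8) + (6*8 + 12) = 6(z - 8) + 60
Step 2: Divide by (z - 8)^4: f(z) = 60(z - 8)^(-4) + 6(z - 8)^(-3)
Step 3: This finite sum is the Laurent series of f about z = 8.
Step 4: Coefficient of (z - 8)^(-3) = coefficient of (z - 8) in the re-centred numerator = 6

6


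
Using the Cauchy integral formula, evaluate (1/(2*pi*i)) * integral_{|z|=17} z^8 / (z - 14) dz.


Step 1: f(z) = z^8, a = 14 is inside |z| = 17
Step 2: By Cauchy integral formula: (1/(2pi*i)) * integral = f(a)
Step 3: f(14) = 14^8 = 1475789056

1475789056


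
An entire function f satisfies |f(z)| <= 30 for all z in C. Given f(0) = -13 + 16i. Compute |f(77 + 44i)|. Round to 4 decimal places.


Step 1: By Liouville's theorem, a bounded entire function is constant.
Step 2: f(z) = f(0) = -13 + 16i for all z.
Step 3: |f(w)| = |-13 + 16i| = sqrt(169 + 256)
Step 4: = 20.6155

20.6155


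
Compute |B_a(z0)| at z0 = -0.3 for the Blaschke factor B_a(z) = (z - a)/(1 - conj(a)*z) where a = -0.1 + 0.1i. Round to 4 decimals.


Step 1: Numerator z0 - a = -0.3 - (-0.1 + 0.1i) = -0.2 - 0.1i
Step 2: Denominator 1 - conj(a)*z0 = 1 - (-0.1 - 0.1i)*(-0.3) = 0.97 - 0.03i
Step 3: |z0 - a|^2 = (-0.2)^2 + (-0.1)^2 = 0.05; |1 - conj(a)*z0|^2 = 0.97^2 + (-0.03)^2 = 0.9418
Step 4: |B_a(-0.3)| = sqrt(0.05 / 0.9418) = sqrt(0.05309)
Step 5: = 0.2304

0.2304


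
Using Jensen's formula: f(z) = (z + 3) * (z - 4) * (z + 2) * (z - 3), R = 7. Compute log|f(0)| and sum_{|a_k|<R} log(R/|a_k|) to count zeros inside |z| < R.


Jensen's formula: (1/2pi)*integral log|f(Re^it)|dt = log|f(0)| + sum_{|a_k|<R} log(R/|a_k|)
Step 1: f(0) = 3 * (-4) * 2 * (-3) = 72
Step 2: log|f(0)| = log|-3| + log|4| + log|-2| + log|3| = 4.2767
Step 3: Zeros inside |z| < 7: -3, 4, -2, 3
Step 4: Jensen sum = log(7/3) + log(7/4) + log(7/2) + log(7/3) = 3.507
Step 5: n(R) = number of terms in the Jensen sum = count of zeros inside |z| < 7 = 4

4


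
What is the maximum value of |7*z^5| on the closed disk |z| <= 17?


Step 1: On |z| = 17, |f(z)| = 7 * |z|^5 = 7 * 17^5
Step 2: By maximum modulus principle, maximum is on boundary.
Step 3: Maximum = 7 * 1419857 = 9938999

9938999


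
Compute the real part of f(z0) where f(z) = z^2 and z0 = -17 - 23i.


Step 1: z0 = -17 - 23i
Step 2: z0^2 = (-17)^2 - (-23)^2 + 782i
Step 3: real part = 289 - 529 = -240

-240


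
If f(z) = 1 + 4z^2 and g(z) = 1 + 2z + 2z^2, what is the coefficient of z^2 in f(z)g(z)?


Step 1: z^2 term in f*g comes from: (1)*(2z^2) + (0)*(2z) + (4z^2)*(1)
Step 2: = 2 + 0 + 4
Step 3: = 6

6


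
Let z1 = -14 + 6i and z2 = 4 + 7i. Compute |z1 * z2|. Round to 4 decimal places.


Step 1: |z1| = sqrt((-14)^2 + 6^2) = sqrt(232)
Step 2: |z2| = sqrt(4^2 + 7^2) = sqrt(65)
Step 3: |z1*z2| = |z1|*|z2| = sqrt(232) * sqrt(65) = sqrt(232 * 65) = sqrt(15080)
Step 4: = 122.8007

122.8007


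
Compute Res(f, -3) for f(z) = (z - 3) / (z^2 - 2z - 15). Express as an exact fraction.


Step 1: Q(z) = z^2 - 2z - 15 = (z + 3)(z - 5)
Step 2: Q'(z) = 2z - 2
Step 3: Q'(-3) = -8, P(-3) = -6
Step 4: Res = P(-3)/Q'(-3) = -6/(-8) = 3/4

3/4


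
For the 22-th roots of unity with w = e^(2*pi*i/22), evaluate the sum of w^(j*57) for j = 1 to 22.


Step 1: The sum sum_{j=1}^{n} w^(k*j) equals n if n | k, else 0.
Step 2: Here n = 22, k = 57
Step 3: Does n divide k? 22 | 57 -> False
Step 4: Sum = 0

0


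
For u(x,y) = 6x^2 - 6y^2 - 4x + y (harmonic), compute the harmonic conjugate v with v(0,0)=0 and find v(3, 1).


Step 1: v_x = -u_y = 12y - 1
Step 2: v_y = u_x = 12x - 4
Step 3: v = 12xy - x - 4y + C
Step 4: v(0,0) = 0 => C = 0
Step 5: v(3, 1) = 29

29


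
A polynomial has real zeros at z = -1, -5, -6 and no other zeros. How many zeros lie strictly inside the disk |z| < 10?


Step 1: Check each root:
  z = -1: |-1| = 1 < 10
  z = -5: |-5| = 5 < 10
  z = -6: |-6| = 6 < 10
Step 2: Count = 3

3


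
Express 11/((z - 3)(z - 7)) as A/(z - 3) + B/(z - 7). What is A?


Step 1: Multiply both sides by (z - 3) and set z = 3
Step 2: A = 11 / (3 - 7)
Step 3: A = 11 / (-4)
Step 4: A = -11/4

-11/4


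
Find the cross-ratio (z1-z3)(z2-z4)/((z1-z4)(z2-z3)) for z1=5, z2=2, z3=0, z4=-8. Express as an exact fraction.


Step 1: (z1-z3)(z2-z4) = 5 * 10 = 50
Step 2: (z1-z4)(z2-z3) = 13 * 2 = 26
Step 3: Cross-ratio = 50/26 = 25/13

25/13


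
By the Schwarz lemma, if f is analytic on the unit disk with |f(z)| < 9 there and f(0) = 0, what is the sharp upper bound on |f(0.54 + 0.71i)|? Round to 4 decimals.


Step 1: g = f/9 maps D -> D with g(0) = 0, so by the Schwarz lemma |g(z)| <= |z|, i.e. |f(z)| <= 9|z|; this is sharp (f(z) = 9z).
Step 2: |z0|^2 = 0.54^2 + 0.71^2 = 0.7957
Step 3: |z0| = sqrt(0.7957) = 0.89202
Step 4: Best bound = 9 * |z0| = 9 * 0.89202 = 8.0282

8.0282


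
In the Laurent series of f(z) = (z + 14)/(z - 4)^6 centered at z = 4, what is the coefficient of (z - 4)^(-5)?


Step 1: Write the numerator in powers of (z - 4): z + 14 = (z - 4) + (1*4 + 14) = (z - 4) + 18
Step 2: Divide by (z - 4)^6: f(z) = 18(z - 4)^(-6) + (z - 4)^(-5)
Step 3: This finite sum is the Laurent series of f about z = 4.
Step 4: Coefficient of (z - 4)^(-5) = coefficient of (z - 4) in the re-centred numerator = 1

1


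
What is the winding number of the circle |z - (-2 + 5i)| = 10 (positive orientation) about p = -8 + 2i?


Step 1: Center c = (-2, 5), radius = 10
Step 2: |p - c|^2 = (-6)^2 + (-3)^2 = 45
Step 3: r^2 = 100
Step 4: |p-c| < r so winding number = 1

1


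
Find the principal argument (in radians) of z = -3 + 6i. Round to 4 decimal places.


Step 1: z = -3 + 6i
Step 2: arg(z) = atan2(6, -3)
Step 3: arg(z) = 2.0344

2.0344


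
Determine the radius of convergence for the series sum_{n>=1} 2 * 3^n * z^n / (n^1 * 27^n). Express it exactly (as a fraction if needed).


Step 1: General term a_n = 2 * 3^n / (n^1 * 27^n)
Step 2: By the root test, |a_n|^(1/n) = 2^(1/n) * 3 / (n^(1/n) * 27) -> 3/27 as n -> infinity (since 2^(1/n) -> 1 and n^(1/n) -> 1)
Step 3: R = 1/lim|a_n|^(1/n) = 27/3 = 9

9


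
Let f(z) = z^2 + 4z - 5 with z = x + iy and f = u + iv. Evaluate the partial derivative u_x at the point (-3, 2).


Step 1: f(z) = (x+iy)^2 + 4(x+iy) - 5
Step 2: u = (x^2 - y^2) + 4x - 5
Step 3: u_x = 2x + 4
Step 4: At (-3, 2): u_x = -6 + 4 = -2

-2


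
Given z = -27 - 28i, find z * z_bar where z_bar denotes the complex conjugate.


Step 1: conj(z) = -27 + 28i
Step 2: z * conj(z) = (-27)^2 + (-28)^2
Step 3: = 729 + 784 = 1513

1513


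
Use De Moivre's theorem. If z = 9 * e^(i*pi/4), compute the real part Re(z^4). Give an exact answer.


Step 1: By De Moivre's theorem, z^4 = 9^4 * e^(i*4*pi/4) = 6561 * (cos(pi) + i*sin(pi))
Step 2: |z|^4 = 9^4 = 6561
Step 3: The angle pi already lies in [0, 2*pi)
Step 4: cos(pi) = -1
Step 5: Re(z^4) = 6561 * (-1) = -6561

-6561


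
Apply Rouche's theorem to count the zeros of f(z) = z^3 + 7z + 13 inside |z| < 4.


Step 1: On |z| = 4 the three terms have sizes |z^3| = 4^3 = 64, |7z| = 7*4 = 28, |13| = 13
Step 2: The dominant term is g(z) = z^3; let h(z) = 7z + 13 so f = g + h
Step 3: On |z| = 4: |g| = 64 and |h| <= 28 + 13 = 41
Step 4: Since 64 > 41, |h| < |g| on |z| = 4, so by Rouche f has the same number of zeros as g inside |z| < 4
Step 5: g(z) = z^3 has 3 zeros (all at the origin) inside |z| < 4. Answer = 3

3


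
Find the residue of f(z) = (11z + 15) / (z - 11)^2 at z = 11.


Step 1: Pole of order 2 at z = 11
Step 2: Res = lim d/dz [(z - 11)^2 * f(z)] as z -> 11
Step 3: (z - 11)^2 * f(z) = 11z + 15
Step 4: d/dz[11z + 15] = 11

11


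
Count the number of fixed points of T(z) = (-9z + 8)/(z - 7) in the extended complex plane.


Step 1: Fixed points satisfy T(z) = z
Step 2: z^2 + 2z - 8 = 0
Step 3: Discriminant = 2^2 - 4*1*(-8) = 36
Step 4: Number of fixed points = 2

2


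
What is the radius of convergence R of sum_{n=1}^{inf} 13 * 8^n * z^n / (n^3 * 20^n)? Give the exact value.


Step 1: General term a_n = 13 * 8^n / (n^3 * 20^n)
Step 2: By the root test, |a_n|^(1/n) = 13^(1/n) * 8 / (n^(3/n) * 20) -> 8/20 as n -> infinity (since 13^(1/n) -> 1 and n^(3/n) -> 1)
Step 3: R = 1/lim|a_n|^(1/n) = 20/8 = 5/2

5/2


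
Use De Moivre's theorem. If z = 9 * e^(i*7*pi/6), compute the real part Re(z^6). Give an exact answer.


Step 1: By De Moivre's theorem, z^6 = 9^6 * e^(i*6*7*pi/6) = 531441 * (cos(7*pi) + i*sin(7*pi))
Step 2: |z|^6 = 9^6 = 531441
Step 3: Reduce the angle mod 2*pi: 7*pi - 6*pi = pi
Step 4: cos(pi) = -1
Step 5: Re(z^6) = 531441 * (-1) = -531441

-531441


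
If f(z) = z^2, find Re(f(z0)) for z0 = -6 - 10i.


Step 1: z0 = -6 - 10i
Step 2: z0^2 = (-6)^2 - (-10)^2 + 120i
Step 3: real part = 36 - 100 = -64

-64


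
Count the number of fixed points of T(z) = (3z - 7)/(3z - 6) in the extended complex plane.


Step 1: Fixed points satisfy T(z) = z
Step 2: 3z^2 - 9z + 7 = 0
Step 3: Discriminant = (-9)^2 - 4*3*7 = -3
Step 4: Number of fixed points = 2

2


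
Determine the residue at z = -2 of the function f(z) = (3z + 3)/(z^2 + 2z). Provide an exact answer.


Step 1: Q(z) = z^2 + 2z = (z + 2)(z)
Step 2: Q'(z) = 2z + 2
Step 3: Q'(-2) = -2, P(-2) = -3
Step 4: Res = P(-2)/Q'(-2) = -3/(-2) = 3/2

3/2


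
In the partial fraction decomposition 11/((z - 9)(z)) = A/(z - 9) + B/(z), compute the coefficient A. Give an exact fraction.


Step 1: Multiply both sides by (z - 9) and set z = 9
Step 2: A = 11 / (9 - 0)
Step 3: A = 11 / 9
Step 4: A = 11/9

11/9


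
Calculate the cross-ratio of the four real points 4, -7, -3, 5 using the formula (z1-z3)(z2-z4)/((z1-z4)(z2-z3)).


Step 1: (z1-z3)(z2-z4) = 7 * (-12) = -84
Step 2: (z1-z4)(z2-z3) = (-1) * (-4) = 4
Step 3: Cross-ratio = -84/4 = -21

-21


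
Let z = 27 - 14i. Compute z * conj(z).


Step 1: conj(z) = 27 + 14i
Step 2: z * conj(z) = 27^2 + (-14)^2
Step 3: = 729 + 196 = 925

925


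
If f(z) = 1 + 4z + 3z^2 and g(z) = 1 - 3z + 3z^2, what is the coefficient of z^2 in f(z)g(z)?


Step 1: z^2 term in f*g comes from: (1)*(3z^2) + (4z)*(-3z) + (3z^2)*(1)
Step 2: = 3 - 12 + 3
Step 3: = -6

-6


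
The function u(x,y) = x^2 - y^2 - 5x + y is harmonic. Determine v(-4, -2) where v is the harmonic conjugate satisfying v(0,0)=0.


Step 1: v_x = -u_y = 2y - 1
Step 2: v_y = u_x = 2x - 5
Step 3: v = 2xy - x - 5y + C
Step 4: v(0,0) = 0 => C = 0
Step 5: v(-4, -2) = 30

30


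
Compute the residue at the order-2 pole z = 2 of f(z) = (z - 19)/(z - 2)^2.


Step 1: Pole of order 2 at z = 2
Step 2: Res = lim d/dz [(z - 2)^2 * f(z)] as z -> 2
Step 3: (z - 2)^2 * f(z) = z - 19
Step 4: d/dz[z - 19] = 1

1


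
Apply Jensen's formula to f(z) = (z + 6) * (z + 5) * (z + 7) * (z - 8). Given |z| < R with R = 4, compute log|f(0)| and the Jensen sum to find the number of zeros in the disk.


Jensen's formula: (1/2pi)*integral log|f(Re^it)|dt = log|f(0)| + sum_{|a_k|<R} log(R/|a_k|)
Step 1: f(0) = 6 * 5 * 7 * (-8) = -1680
Step 2: log|f(0)| = log|-6| + log|-5| + log|-7| + log|8| = 7.4265
Step 3: Zeros inside |z| < 4: none
Step 4: Jensen sum = (empty sum) = 0
Step 5: n(R) = number of terms in the Jensen sum = count of zeros inside |z| < 4 = 0

0


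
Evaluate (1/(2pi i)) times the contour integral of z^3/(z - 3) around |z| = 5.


Step 1: f(z) = z^3, a = 3 is inside |z| = 5
Step 2: By Cauchy integral formula: (1/(2pi*i)) * integral = f(a)
Step 3: f(3) = 3^3 = 27

27


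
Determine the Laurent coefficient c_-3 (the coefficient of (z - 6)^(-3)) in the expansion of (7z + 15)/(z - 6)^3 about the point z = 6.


Step 1: Write the numerator in powers of (z - 6): 7z + 15 = 7(z - 6) + (7*6 + 15) = 7(z - 6) + 57
Step 2: Divide by (z - 6)^3: f(z) = 57(z - 6)^(-3) + 7(z - 6)^(-2)
Step 3: This finite sum is the Laurent series of f about z = 6.
Step 4: Coefficient of (z - 6)^(-3) = 7*6 + 15 = 57

57


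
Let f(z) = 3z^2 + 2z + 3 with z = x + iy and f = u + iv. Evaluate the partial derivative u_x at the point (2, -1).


Step 1: f(z) = 3(x+iy)^2 + 2(x+iy) + 3
Step 2: u = 3(x^2 - y^2) + 2x + 3
Step 3: u_x = 6x + 2
Step 4: At (2, -1): u_x = 12 + 2 = 14

14


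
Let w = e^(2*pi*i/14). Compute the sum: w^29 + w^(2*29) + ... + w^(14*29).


Step 1: The sum sum_{j=1}^{n} w^(k*j) equals n if n | k, else 0.
Step 2: Here n = 14, k = 29
Step 3: Does n divide k? 14 | 29 -> False
Step 4: Sum = 0

0


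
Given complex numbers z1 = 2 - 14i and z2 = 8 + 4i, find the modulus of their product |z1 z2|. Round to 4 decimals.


Step 1: |z1| = sqrt(2^2 + (-14)^2) = sqrt(200)
Step 2: |z2| = sqrt(8^2 + 4^2) = sqrt(80)
Step 3: |z1*z2| = |z1|*|z2| = sqrt(200) * sqrt(80) = sqrt(200 * 80) = sqrt(16000)
Step 4: = 126.4911

126.4911


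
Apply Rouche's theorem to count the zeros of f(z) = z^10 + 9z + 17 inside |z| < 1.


Step 1: On |z| = 1 the three terms have sizes |z^10| = 1^10 = 1, |9z| = 9*1 = 9, |17| = 17
Step 2: The dominant term is g(z) = 17; let h(z) = z^10 + 9z so f = g + h
Step 3: On |z| = 1: |g| = 17 and |h| <= 1 + 9 = 10
Step 4: Since 17 > 10, |h| < |g| on |z| = 1, so by Rouche f has the same number of zeros as g inside |z| < 1
Step 5: g(z) = 17 is a nonzero constant with no zeros inside |z| < 1. Answer = 0

0


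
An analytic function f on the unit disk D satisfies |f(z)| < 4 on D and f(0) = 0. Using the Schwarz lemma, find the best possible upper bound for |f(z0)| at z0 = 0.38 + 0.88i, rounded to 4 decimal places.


Step 1: g = f/4 maps D -> D with g(0) = 0, so by the Schwarz lemma |g(z)| <= |z|, i.e. |f(z)| <= 4|z|; this is sharp (f(z) = 4z).
Step 2: |z0|^2 = 0.38^2 + 0.88^2 = 0.9188
Step 3: |z0| = sqrt(0.9188) = 0.958541
Step 4: Best bound = 4 * |z0| = 4 * 0.958541 = 3.8342

3.8342


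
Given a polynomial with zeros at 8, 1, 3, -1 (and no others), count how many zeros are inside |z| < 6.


Step 1: Check each root:
  z = 8: |8| = 8 >= 6
  z = 1: |1| = 1 < 6
  z = 3: |3| = 3 < 6
  z = -1: |-1| = 1 < 6
Step 2: Count = 3

3


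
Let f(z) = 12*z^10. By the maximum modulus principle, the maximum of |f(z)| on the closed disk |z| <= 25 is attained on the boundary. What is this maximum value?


Step 1: On |z| = 25, |f(z)| = 12 * |z|^10 = 12 * 25^10
Step 2: By maximum modulus principle, maximum is on boundary.
Step 3: Maximum = 12 * 95367431640625 = 1144409179687500

1144409179687500


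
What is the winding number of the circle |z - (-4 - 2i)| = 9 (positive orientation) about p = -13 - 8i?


Step 1: Center c = (-4, -2), radius = 9
Step 2: |p - c|^2 = (-9)^2 + (-6)^2 = 117
Step 3: r^2 = 81
Step 4: |p-c| > r so winding number = 0

0


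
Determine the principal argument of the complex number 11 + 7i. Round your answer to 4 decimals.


Step 1: z = 11 + 7i
Step 2: arg(z) = atan2(7, 11)
Step 3: arg(z) = 0.5667

0.5667


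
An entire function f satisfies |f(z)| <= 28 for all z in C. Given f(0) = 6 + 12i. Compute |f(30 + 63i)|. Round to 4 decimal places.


Step 1: By Liouville's theorem, a bounded entire function is constant.
Step 2: f(z) = f(0) = 6 + 12i for all z.
Step 3: |f(w)| = |6 + 12i| = sqrt(36 + 144)
Step 4: = 13.4164

13.4164


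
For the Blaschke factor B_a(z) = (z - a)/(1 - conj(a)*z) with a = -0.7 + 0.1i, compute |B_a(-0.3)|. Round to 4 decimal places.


Step 1: Numerator z0 - a = -0.3 - (-0.7 + 0.1i) = 0.4 - 0.1i
Step 2: Denominator 1 - conj(a)*z0 = 1 - (-0.7 - 0.1i)*(-0.3) = 0.79 - 0.03i
Step 3: |z0 - a|^2 = 0.4^2 + (-0.1)^2 = 0.17; |1 - conj(a)*z0|^2 = 0.79^2 + (-0.03)^2 = 0.625
Step 4: |B_a(-0.3)| = sqrt(0.17 / 0.625) = sqrt(0.272)
Step 5: = 0.5215

0.5215


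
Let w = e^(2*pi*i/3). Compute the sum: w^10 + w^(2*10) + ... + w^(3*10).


Step 1: The sum sum_{j=1}^{n} w^(k*j) equals n if n | k, else 0.
Step 2: Here n = 3, k = 10
Step 3: Does n divide k? 3 | 10 -> False
Step 4: Sum = 0

0


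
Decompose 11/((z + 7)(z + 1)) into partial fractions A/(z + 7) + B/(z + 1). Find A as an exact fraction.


Step 1: Multiply both sides by (z + 7) and set z = -7
Step 2: A = 11 / (-7 + 1)
Step 3: A = 11 / (-6)
Step 4: A = -11/6

-11/6


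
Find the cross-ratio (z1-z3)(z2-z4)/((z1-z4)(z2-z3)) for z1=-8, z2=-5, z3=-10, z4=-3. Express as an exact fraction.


Step 1: (z1-z3)(z2-z4) = 2 * (-2) = -4
Step 2: (z1-z4)(z2-z3) = (-5) * 5 = -25
Step 3: Cross-ratio = 4/25 = 4/25

4/25


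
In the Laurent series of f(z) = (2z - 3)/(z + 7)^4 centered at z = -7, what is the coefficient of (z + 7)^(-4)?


Step 1: Write the numerator in powers of (z + 7): 2z - 3 = 2(z + 7) + (2*(-7) - 3) = 2(z + 7) - 17
Step 2: Divide by (z + 7)^4: f(z) = -17(z + 7)^(-4) + 2(z + 7)^(-3)
Step 3: This finite sum is the Laurent series of f about z = -7.
Step 4: Coefficient of (z + 7)^(-4) = 2*(-7) - 3 = -17

-17


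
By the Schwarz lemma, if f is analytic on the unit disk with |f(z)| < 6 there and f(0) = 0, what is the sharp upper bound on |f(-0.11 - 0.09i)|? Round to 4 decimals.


Step 1: g = f/6 maps D -> D with g(0) = 0, so by the Schwarz lemma |g(z)| <= |z|, i.e. |f(z)| <= 6|z|; this is sharp (f(z) = 6z).
Step 2: |z0|^2 = (-0.11)^2 + (-0.09)^2 = 0.0202
Step 3: |z0| = sqrt(0.0202) = 0.142127
Step 4: Best bound = 6 * |z0| = 6 * 0.142127 = 0.8528

0.8528


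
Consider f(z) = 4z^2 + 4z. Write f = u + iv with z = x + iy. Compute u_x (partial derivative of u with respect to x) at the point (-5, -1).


Step 1: f(z) = 4(x+iy)^2 + 4(x+iy) + 0
Step 2: u = 4(x^2 - y^2) + 4x + 0
Step 3: u_x = 8x + 4
Step 4: At (-5, -1): u_x = -40 + 4 = -36

-36


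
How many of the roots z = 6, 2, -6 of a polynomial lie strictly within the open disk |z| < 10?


Step 1: Check each root:
  z = 6: |6| = 6 < 10
  z = 2: |2| = 2 < 10
  z = -6: |-6| = 6 < 10
Step 2: Count = 3

3


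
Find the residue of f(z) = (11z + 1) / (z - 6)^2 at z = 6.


Step 1: Pole of order 2 at z = 6
Step 2: Res = lim d/dz [(z - 6)^2 * f(z)] as z -> 6
Step 3: (z - 6)^2 * f(z) = 11z + 1
Step 4: d/dz[11z + 1] = 11

11


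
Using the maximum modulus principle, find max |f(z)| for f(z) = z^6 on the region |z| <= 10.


Step 1: On |z| = 10, |f(z)| = |z|^6 = 10^6
Step 2: By maximum modulus principle, maximum is on boundary.
Step 3: Maximum = 1000000 = 1000000

1000000


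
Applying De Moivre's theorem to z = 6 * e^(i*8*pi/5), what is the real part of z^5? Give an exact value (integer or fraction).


Step 1: By De Moivre's theorem, z^5 = 6^5 * e^(i*5*8*pi/5) = 7776 * (cos(8*pi) + i*sin(8*pi))
Step 2: |z|^5 = 6^5 = 7776
Step 3: Reduce the angle mod 2*pi: 8*pi - 8*pi = 0
Step 4: cos(0) = 1
Step 5: Re(z^5) = 7776 * 1 = 7776

7776


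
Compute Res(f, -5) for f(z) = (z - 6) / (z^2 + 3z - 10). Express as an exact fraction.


Step 1: Q(z) = z^2 + 3z - 10 = (z + 5)(z - 2)
Step 2: Q'(z) = 2z + 3
Step 3: Q'(-5) = -7, P(-5) = -11
Step 4: Res = P(-5)/Q'(-5) = -11/(-7) = 11/7

11/7


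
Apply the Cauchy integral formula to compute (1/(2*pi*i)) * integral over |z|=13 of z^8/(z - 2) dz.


Step 1: f(z) = z^8, a = 2 is inside |z| = 13
Step 2: By Cauchy integral formula: (1/(2pi*i)) * integral = f(a)
Step 3: f(2) = 2^8 = 256

256


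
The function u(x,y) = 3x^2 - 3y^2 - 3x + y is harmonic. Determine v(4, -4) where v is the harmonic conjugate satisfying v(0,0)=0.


Step 1: v_x = -u_y = 6y - 1
Step 2: v_y = u_x = 6x - 3
Step 3: v = 6xy - x - 3y + C
Step 4: v(0,0) = 0 => C = 0
Step 5: v(4, -4) = -88

-88


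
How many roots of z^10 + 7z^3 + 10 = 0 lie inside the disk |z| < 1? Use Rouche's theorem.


Step 1: On |z| = 1 the three terms have sizes |z^10| = 1^10 = 1, |7z^3| = 7*1^3 = 7, |10| = 10
Step 2: The dominant term is g(z) = 10; let h(z) = z^10 + 7z^3 so f = g + h
Step 3: On |z| = 1: |g| = 10 and |h| <= 1 + 7 = 8
Step 4: Since 10 > 8, |h| < |g| on |z| = 1, so by Rouche f has the same number of zeros as g inside |z| < 1
Step 5: g(z) = 10 is a nonzero constant with no zeros inside |z| < 1. Answer = 0

0


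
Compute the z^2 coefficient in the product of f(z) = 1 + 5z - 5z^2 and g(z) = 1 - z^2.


Step 1: z^2 term in f*g comes from: (1)*(-z^2) + (5z)*(0) + (-5z^2)*(1)
Step 2: = -1 + 0 - 5
Step 3: = -6

-6


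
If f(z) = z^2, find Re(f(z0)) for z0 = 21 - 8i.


Step 1: z0 = 21 - 8i
Step 2: z0^2 = 21^2 - (-8)^2 - 336i
Step 3: real part = 441 - 64 = 377

377


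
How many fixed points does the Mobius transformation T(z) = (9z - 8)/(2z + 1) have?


Step 1: Fixed points satisfy T(z) = z
Step 2: 2z^2 - 8z + 8 = 0
Step 3: Discriminant = (-8)^2 - 4*2*8 = 0
Step 4: Number of fixed points = 1

1


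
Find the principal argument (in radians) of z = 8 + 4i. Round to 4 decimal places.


Step 1: z = 8 + 4i
Step 2: arg(z) = atan2(4, 8)
Step 3: arg(z) = 0.4636

0.4636


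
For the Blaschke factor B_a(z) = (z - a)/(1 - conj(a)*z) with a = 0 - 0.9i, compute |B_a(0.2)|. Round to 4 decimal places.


Step 1: Numerator z0 - a = 0.2 - (0 - 0.9i) = 0.2 + 0.9i
Step 2: Denominator 1 - conj(a)*z0 = 1 - (0 + 0.9i)*0.2 = 1 - 0.18i
Step 3: |z0 - a|^2 = 0.2^2 + 0.9^2 = 0.85; |1 - conj(a)*z0|^2 = 1^2 + (-0.18)^2 = 1.0324
Step 4: |B_a(0.2)| = sqrt(0.85 / 1.0324) = sqrt(0.823324)
Step 5: = 0.9074

0.9074


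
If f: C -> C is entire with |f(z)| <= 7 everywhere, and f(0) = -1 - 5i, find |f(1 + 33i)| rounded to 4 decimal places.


Step 1: By Liouville's theorem, a bounded entire function is constant.
Step 2: f(z) = f(0) = -1 - 5i for all z.
Step 3: |f(w)| = |-1 - 5i| = sqrt(1 + 25)
Step 4: = 5.099

5.099


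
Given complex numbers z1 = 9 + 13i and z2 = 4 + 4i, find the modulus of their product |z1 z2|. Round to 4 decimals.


Step 1: |z1| = sqrt(9^2 + 13^2) = sqrt(250)
Step 2: |z2| = sqrt(4^2 + 4^2) = sqrt(32)
Step 3: |z1*z2| = |z1|*|z2| = sqrt(250) * sqrt(32) = sqrt(250 * 32) = sqrt(8000)
Step 4: = 89.4427

89.4427


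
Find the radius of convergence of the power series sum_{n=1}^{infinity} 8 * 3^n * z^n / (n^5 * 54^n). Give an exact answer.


Step 1: General term a_n = 8 * 3^n / (n^5 * 54^n)
Step 2: By the root test, |a_n|^(1/n) = 8^(1/n) * 3 / (n^(5/n) * 54) -> 3/54 as n -> infinity (since 8^(1/n) -> 1 and n^(5/n) -> 1)
Step 3: R = 1/lim|a_n|^(1/n) = 54/3 = 18

18


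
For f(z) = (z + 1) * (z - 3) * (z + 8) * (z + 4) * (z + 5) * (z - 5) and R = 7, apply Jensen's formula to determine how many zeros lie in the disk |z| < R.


Jensen's formula: (1/2pi)*integral log|f(Re^it)|dt = log|f(0)| + sum_{|a_k|<R} log(R/|a_k|)
Step 1: f(0) = 1 * (-3) * 8 * 4 * 5 * (-5) = 2400
Step 2: log|f(0)| = log|-1| + log|3| + log|-8| + log|-4| + log|-5| + log|5| = 7.7832
Step 3: Zeros inside |z| < 7: -1, 3, -4, -5, 5
Step 4: Jensen sum = log(7/1) + log(7/3) + log(7/4) + log(7/5) + log(7/5) = 4.0258
Step 5: n(R) = number of terms in the Jensen sum = count of zeros inside |z| < 7 = 5

5


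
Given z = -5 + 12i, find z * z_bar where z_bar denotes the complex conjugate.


Step 1: conj(z) = -5 - 12i
Step 2: z * conj(z) = (-5)^2 + 12^2
Step 3: = 25 + 144 = 169

169


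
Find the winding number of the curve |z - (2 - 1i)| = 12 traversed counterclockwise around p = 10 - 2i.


Step 1: Center c = (2, -1), radius = 12
Step 2: |p - c|^2 = 8^2 + (-1)^2 = 65
Step 3: r^2 = 144
Step 4: |p-c| < r so winding number = 1

1


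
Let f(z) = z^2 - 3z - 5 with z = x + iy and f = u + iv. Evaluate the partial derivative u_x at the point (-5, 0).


Step 1: f(z) = (x+iy)^2 - 3(x+iy) - 5
Step 2: u = (x^2 - y^2) - 3x - 5
Step 3: u_x = 2x - 3
Step 4: At (-5, 0): u_x = -10 - 3 = -13

-13


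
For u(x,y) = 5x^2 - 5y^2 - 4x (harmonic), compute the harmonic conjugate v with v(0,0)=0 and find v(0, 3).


Step 1: v_x = -u_y = 10y + 0
Step 2: v_y = u_x = 10x - 4
Step 3: v = 10xy - 4y + C
Step 4: v(0,0) = 0 => C = 0
Step 5: v(0, 3) = -12

-12


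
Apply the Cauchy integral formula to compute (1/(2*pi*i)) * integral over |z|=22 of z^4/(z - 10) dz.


Step 1: f(z) = z^4, a = 10 is inside |z| = 22
Step 2: By Cauchy integral formula: (1/(2pi*i)) * integral = f(a)
Step 3: f(10) = 10^4 = 10000

10000


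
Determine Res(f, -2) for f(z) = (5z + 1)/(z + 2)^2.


Step 1: Pole of order 2 at z = -2
Step 2: Res = lim d/dz [(z + 2)^2 * f(z)] as z -> -2
Step 3: (z + 2)^2 * f(z) = 5z + 1
Step 4: d/dz[5z + 1] = 5

5


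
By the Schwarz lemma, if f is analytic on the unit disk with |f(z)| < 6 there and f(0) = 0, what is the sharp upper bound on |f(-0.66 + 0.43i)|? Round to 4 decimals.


Step 1: g = f/6 maps D -> D with g(0) = 0, so by the Schwarz lemma |g(z)| <= |z|, i.e. |f(z)| <= 6|z|; this is sharp (f(z) = 6z).
Step 2: |z0|^2 = (-0.66)^2 + 0.43^2 = 0.6205
Step 3: |z0| = sqrt(0.6205) = 0.787718
Step 4: Best bound = 6 * |z0| = 6 * 0.787718 = 4.7263

4.7263


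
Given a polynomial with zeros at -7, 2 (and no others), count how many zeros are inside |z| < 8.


Step 1: Check each root:
  z = -7: |-7| = 7 < 8
  z = 2: |2| = 2 < 8
Step 2: Count = 2

2


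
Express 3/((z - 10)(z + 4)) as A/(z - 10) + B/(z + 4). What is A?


Step 1: Multiply both sides by (z - 10) and set z = 10
Step 2: A = 3 / (10 + 4)
Step 3: A = 3 / 14
Step 4: A = 3/14

3/14


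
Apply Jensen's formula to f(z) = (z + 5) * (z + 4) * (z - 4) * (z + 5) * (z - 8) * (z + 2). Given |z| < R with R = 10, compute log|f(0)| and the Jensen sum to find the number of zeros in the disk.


Jensen's formula: (1/2pi)*integral log|f(Re^it)|dt = log|f(0)| + sum_{|a_k|<R} log(R/|a_k|)
Step 1: f(0) = 5 * 4 * (-4) * 5 * (-8) * 2 = 6400
Step 2: log|f(0)| = log|-5| + log|-4| + log|4| + log|-5| + log|8| + log|-2| = 8.7641
Step 3: Zeros inside |z| < 10: -5, -4, 4, -5, 8, -2
Step 4: Jensen sum = log(10/5) + log(10/4) + log(10/4) + log(10/5) + log(10/8) + log(10/2) = 5.0515
Step 5: n(R) = number of terms in the Jensen sum = count of zeros inside |z| < 10 = 6

6


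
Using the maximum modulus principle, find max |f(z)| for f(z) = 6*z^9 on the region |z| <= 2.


Step 1: On |z| = 2, |f(z)| = 6 * |z|^9 = 6 * 2^9
Step 2: By maximum modulus principle, maximum is on boundary.
Step 3: Maximum = 6 * 512 = 3072

3072


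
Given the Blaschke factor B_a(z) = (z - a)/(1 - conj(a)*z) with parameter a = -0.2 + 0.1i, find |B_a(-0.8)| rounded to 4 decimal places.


Step 1: Numerator z0 - a = -0.8 - (-0.2 + 0.1i) = -0.6 - 0.1i
Step 2: Denominator 1 - conj(a)*z0 = 1 - (-0.2 - 0.1i)*(-0.8) = 0.84 - 0.08i
Step 3: |z0 - a|^2 = (-0.6)^2 + (-0.1)^2 = 0.37; |1 - conj(a)*z0|^2 = 0.84^2 + (-0.08)^2 = 0.712
Step 4: |B_a(-0.8)| = sqrt(0.37 / 0.712) = sqrt(0.519663)
Step 5: = 0.7209

0.7209


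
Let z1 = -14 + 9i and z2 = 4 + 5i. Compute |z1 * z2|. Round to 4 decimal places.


Step 1: |z1| = sqrt((-14)^2 + 9^2) = sqrt(277)
Step 2: |z2| = sqrt(4^2 + 5^2) = sqrt(41)
Step 3: |z1*z2| = |z1|*|z2| = sqrt(277) * sqrt(41) = sqrt(277 * 41) = sqrt(11357)
Step 4: = 106.5692

106.5692


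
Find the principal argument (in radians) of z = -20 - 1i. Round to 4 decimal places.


Step 1: z = -20 - 1i
Step 2: arg(z) = atan2(-1, -20)
Step 3: arg(z) = -3.0916

-3.0916


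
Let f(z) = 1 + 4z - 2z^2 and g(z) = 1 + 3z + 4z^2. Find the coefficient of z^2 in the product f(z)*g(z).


Step 1: z^2 term in f*g comes from: (1)*(4z^2) + (4z)*(3z) + (-2z^2)*(1)
Step 2: = 4 + 12 - 2
Step 3: = 14

14


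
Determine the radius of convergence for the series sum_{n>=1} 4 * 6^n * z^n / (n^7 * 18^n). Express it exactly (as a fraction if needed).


Step 1: General term a_n = 4 * 6^n / (n^7 * 18^n)
Step 2: By the root test, |a_n|^(1/n) = 4^(1/n) * 6 / (n^(7/n) * 18) -> 6/18 as n -> infinity (since 4^(1/n) -> 1 and n^(7/n) -> 1)
Step 3: R = 1/lim|a_n|^(1/n) = 18/6 = 3

3


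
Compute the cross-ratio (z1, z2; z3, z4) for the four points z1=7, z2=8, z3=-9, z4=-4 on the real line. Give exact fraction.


Step 1: (z1-z3)(z2-z4) = 16 * 12 = 192
Step 2: (z1-z4)(z2-z3) = 11 * 17 = 187
Step 3: Cross-ratio = 192/187 = 192/187

192/187


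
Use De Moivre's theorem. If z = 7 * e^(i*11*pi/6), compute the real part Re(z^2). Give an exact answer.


Step 1: By De Moivre's theorem, z^2 = 7^2 * e^(i*2*11*pi/6) = 49 * (cos(11*pi/3) + i*sin(11*pi/3))
Step 2: |z|^2 = 7^2 = 49
Step 3: Reduce the angle mod 2*pi: 11*pi/3 - 2*pi = 5*pi/3
Step 4: cos(5*pi/3) = 1/2
Step 5: Re(z^2) = 49 * 1/2 = 49/2

49/2


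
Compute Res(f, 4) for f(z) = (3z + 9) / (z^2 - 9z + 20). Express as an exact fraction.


Step 1: Q(z) = z^2 - 9z + 20 = (z - 4)(z - 5)
Step 2: Q'(z) = 2z - 9
Step 3: Q'(4) = -1, P(4) = 21
Step 4: Res = P(4)/Q'(4) = 21/(-1) = -21

-21


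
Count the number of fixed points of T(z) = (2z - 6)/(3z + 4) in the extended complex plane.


Step 1: Fixed points satisfy T(z) = z
Step 2: 3z^2 + 2z + 6 = 0
Step 3: Discriminant = 2^2 - 4*3*6 = -68
Step 4: Number of fixed points = 2

2


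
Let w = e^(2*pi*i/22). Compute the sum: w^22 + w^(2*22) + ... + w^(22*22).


Step 1: The sum sum_{j=1}^{n} w^(k*j) equals n if n | k, else 0.
Step 2: Here n = 22, k = 22
Step 3: Does n divide k? 22 | 22 -> True
Step 4: Sum = 22

22


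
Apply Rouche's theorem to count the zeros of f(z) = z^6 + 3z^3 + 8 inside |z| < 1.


Step 1: On |z| = 1 the three terms have sizes |z^6| = 1^6 = 1, |3z^3| = 3*1^3 = 3, |8| = 8
Step 2: The dominant term is g(z) = 8; let h(z) = z^6 + 3z^3 so f = g + h
Step 3: On |z| = 1: |g| = 8 and |h| <= 1 + 3 = 4
Step 4: Since 8 > 4, |h| < |g| on |z| = 1, so by Rouche f has the same number of zeros as g inside |z| < 1
Step 5: g(z) = 8 is a nonzero constant with no zeros inside |z| < 1. Answer = 0

0


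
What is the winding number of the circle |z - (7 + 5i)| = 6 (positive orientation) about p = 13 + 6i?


Step 1: Center c = (7, 5), radius = 6
Step 2: |p - c|^2 = 6^2 + 1^2 = 37
Step 3: r^2 = 36
Step 4: |p-c| > r so winding number = 0

0


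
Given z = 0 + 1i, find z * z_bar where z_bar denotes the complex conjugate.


Step 1: conj(z) = 0 - 1i
Step 2: z * conj(z) = 0^2 + 1^2
Step 3: = 0 + 1 = 1

1


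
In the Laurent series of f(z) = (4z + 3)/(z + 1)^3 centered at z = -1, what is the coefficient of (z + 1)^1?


Step 1: Write the numerator in powers of (z + 1): 4z + 3 = 4(z + 1) + (4*(-1) + 3) = 4(z + 1) - 1
Step 2: Divide by (z + 1)^3: f(z) = -(z + 1)^(-3) + 4(z + 1)^(-2)
Step 3: This finite sum is the Laurent series of f about z = -1.
Step 4: Only the powers -3 and -2 appear, so the coefficient of (z + 1)^1 = 0

0


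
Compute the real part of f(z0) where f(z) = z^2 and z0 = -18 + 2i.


Step 1: z0 = -18 + 2i
Step 2: z0^2 = (-18)^2 - 2^2 - 72i
Step 3: real part = 324 - 4 = 320

320


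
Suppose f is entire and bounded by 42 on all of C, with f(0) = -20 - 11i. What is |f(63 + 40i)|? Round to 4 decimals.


Step 1: By Liouville's theorem, a bounded entire function is constant.
Step 2: f(z) = f(0) = -20 - 11i for all z.
Step 3: |f(w)| = |-20 - 11i| = sqrt(400 + 121)
Step 4: = 22.8254

22.8254


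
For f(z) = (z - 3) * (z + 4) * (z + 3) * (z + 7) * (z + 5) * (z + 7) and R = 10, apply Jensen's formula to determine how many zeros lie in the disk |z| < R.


Jensen's formula: (1/2pi)*integral log|f(Re^it)|dt = log|f(0)| + sum_{|a_k|<R} log(R/|a_k|)
Step 1: f(0) = (-3) * 4 * 3 * 7 * 5 * 7 = -8820
Step 2: log|f(0)| = log|3| + log|-4| + log|-3| + log|-7| + log|-5| + log|-7| = 9.0848
Step 3: Zeros inside |z| < 10: 3, -4, -3, -7, -5, -7
Step 4: Jensen sum = log(10/3) + log(10/4) + log(10/3) + log(10/7) + log(10/5) + log(10/7) = 4.7307
Step 5: n(R) = number of terms in the Jensen sum = count of zeros inside |z| < 10 = 6

6


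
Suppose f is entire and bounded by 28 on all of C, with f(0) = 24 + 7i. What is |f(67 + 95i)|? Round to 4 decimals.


Step 1: By Liouville's theorem, a bounded entire function is constant.
Step 2: f(z) = f(0) = 24 + 7i for all z.
Step 3: |f(w)| = |24 + 7i| = sqrt(576 + 49)
Step 4: = 25.0

25.0


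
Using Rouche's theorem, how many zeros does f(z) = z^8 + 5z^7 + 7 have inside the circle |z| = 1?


Step 1: On |z| = 1 the three terms have sizes |z^8| = 1^8 = 1, |5z^7| = 5*1^7 = 5, |7| = 7
Step 2: The dominant term is g(z) = 7; let h(z) = z^8 + 5z^7 so f = g + h
Step 3: On |z| = 1: |g| = 7 and |h| <= 1 + 5 = 6
Step 4: Since 7 > 6, |h| < |g| on |z| = 1, so by Rouche f has the same number of zeros as g inside |z| < 1
Step 5: g(z) = 7 is a nonzero constant with no zeros inside |z| < 1. Answer = 0

0


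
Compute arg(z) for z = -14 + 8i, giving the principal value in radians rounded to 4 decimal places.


Step 1: z = -14 + 8i
Step 2: arg(z) = atan2(8, -14)
Step 3: arg(z) = 2.6224

2.6224


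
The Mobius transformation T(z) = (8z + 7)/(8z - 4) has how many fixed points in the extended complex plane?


Step 1: Fixed points satisfy T(z) = z
Step 2: 8z^2 - 12z - 7 = 0
Step 3: Discriminant = (-12)^2 - 4*8*(-7) = 368
Step 4: Number of fixed points = 2

2


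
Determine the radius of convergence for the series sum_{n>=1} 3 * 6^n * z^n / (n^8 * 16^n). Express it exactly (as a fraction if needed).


Step 1: General term a_n = 3 * 6^n / (n^8 * 16^n)
Step 2: By the root test, |a_n|^(1/n) = 3^(1/n) * 6 / (n^(8/n) * 16) -> 6/16 as n -> infinity (since 3^(1/n) -> 1 and n^(8/n) -> 1)
Step 3: R = 1/lim|a_n|^(1/n) = 16/6 = 8/3

8/3
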